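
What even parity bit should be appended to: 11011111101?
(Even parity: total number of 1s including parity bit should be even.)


Number of 1s in data: 9
Parity bit: 1

1


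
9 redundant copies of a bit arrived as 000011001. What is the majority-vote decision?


Ones: 3 out of 9
Threshold: 5

0 (3/9 voted 1)


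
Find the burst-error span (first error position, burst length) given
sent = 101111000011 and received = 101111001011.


XOR: 000000001000

Burst at position 8, length 1


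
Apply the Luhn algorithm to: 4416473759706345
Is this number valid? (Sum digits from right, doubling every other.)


Luhn sum = 82
82 mod 10 = 2

Invalid (Luhn sum mod 10 = 2)


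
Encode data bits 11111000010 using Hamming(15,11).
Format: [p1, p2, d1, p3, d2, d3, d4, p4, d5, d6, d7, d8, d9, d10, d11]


Parity bits: p1=0, p2=0, p3=0, p4=0

001011101000010


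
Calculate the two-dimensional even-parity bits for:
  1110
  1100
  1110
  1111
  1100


Row parities: 10100
Column parities: 1111

Row P: 10100, Col P: 1111, Corner: 0


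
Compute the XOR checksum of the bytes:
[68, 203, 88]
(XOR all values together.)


XOR chain: 68 ^ 203 ^ 88 = 215

215


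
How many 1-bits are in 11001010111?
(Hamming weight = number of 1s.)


Counting 1s in 11001010111

7


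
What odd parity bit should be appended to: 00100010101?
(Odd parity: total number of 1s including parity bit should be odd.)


Number of 1s in data: 4
Parity bit: 1

1


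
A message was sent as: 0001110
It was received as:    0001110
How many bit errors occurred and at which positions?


XOR: 0000000

0 errors (received matches sent)


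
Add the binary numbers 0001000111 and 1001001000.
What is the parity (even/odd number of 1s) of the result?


0001000111 = 71
1001001000 = 584
Sum = 655 = 1010001111
1s count = 6

even parity (6 ones in 1010001111)


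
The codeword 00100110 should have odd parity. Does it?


Number of 1s: 3

Yes, parity is correct (3 ones)


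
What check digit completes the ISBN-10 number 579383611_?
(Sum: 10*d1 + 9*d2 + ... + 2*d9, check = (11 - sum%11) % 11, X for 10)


Weighted sum: 298
298 mod 11 = 1

Check digit: X


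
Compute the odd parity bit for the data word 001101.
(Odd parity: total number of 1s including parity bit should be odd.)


Number of 1s in data: 3
Parity bit: 0

0


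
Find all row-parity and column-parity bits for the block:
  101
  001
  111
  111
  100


Row parities: 01111
Column parities: 000

Row P: 01111, Col P: 000, Corner: 0


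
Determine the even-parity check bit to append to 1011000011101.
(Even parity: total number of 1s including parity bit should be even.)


Number of 1s in data: 7
Parity bit: 1

1


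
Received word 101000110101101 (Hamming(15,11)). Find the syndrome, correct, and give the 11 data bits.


Syndrome = 9: error at position 9

Data: 10011101101 (corrected bit 9)


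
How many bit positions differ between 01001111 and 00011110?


XOR: 01010001
Count of 1s: 3

3


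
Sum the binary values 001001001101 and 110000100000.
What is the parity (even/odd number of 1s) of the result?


001001001101 = 589
110000100000 = 3104
Sum = 3693 = 111001101101
1s count = 8

even parity (8 ones in 111001101101)


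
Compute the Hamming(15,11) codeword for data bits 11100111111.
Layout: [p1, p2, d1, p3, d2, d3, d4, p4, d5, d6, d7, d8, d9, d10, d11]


Parity bits: p1=1, p2=0, p3=0, p4=0

101011000111111


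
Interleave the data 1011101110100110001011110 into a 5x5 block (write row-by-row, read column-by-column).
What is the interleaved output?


Matrix:
  10111
  01110
  10011
  00010
  11110
Read columns: 1010101001110011111110100

1010101001110011111110100


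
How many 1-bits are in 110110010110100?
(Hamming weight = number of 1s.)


Counting 1s in 110110010110100

8


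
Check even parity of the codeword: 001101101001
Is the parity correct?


Number of 1s: 6

Yes, parity is correct (6 ones)


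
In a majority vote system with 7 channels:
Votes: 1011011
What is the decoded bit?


Ones: 5 out of 7
Threshold: 4

1 (5/7 voted 1)


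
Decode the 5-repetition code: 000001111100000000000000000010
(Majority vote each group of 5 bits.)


Groups: 00000, 11111, 00000, 00000, 00000, 00010
Majority votes: 010000

010000


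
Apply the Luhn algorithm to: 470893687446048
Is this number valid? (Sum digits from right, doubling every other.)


Luhn sum = 82
82 mod 10 = 2

Invalid (Luhn sum mod 10 = 2)


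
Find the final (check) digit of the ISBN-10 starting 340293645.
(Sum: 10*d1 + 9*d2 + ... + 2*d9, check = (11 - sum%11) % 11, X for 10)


Weighted sum: 195
195 mod 11 = 8

Check digit: 3


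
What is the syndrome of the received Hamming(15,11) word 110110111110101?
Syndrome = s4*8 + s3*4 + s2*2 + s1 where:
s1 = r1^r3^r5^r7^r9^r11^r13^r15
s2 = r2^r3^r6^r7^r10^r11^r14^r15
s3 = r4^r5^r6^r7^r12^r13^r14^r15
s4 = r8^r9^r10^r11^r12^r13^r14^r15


s1=1, s2=1, s3=1, s4=0

Syndrome = 7 (error at position 7)


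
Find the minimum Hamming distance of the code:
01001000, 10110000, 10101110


Comparing all pairs, minimum distance: 4
Can detect 3 errors, correct 1 errors

4


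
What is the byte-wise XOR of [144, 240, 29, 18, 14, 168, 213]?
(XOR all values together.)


XOR chain: 144 ^ 240 ^ 29 ^ 18 ^ 14 ^ 168 ^ 213 = 28

28


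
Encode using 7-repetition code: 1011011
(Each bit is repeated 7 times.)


Each bit -> 7 copies

1111111000000011111111111111000000011111111111111


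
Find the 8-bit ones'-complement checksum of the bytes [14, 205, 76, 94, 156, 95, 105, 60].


Sum = 805 mod 256 = 37
Complement = 218

218


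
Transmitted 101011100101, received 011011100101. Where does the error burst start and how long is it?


XOR: 110000000000

Burst at position 0, length 2


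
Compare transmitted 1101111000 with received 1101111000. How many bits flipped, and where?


XOR: 0000000000

0 errors (received matches sent)


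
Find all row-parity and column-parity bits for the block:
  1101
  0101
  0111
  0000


Row parities: 1010
Column parities: 1111

Row P: 1010, Col P: 1111, Corner: 0


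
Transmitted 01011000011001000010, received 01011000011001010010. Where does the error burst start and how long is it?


XOR: 00000000000000010000

Burst at position 15, length 1


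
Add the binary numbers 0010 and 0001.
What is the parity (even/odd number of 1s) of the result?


0010 = 2
0001 = 1
Sum = 3 = 11
1s count = 2

even parity (2 ones in 11)


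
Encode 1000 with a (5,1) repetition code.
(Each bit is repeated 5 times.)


Each bit -> 5 copies

11111000000000000000


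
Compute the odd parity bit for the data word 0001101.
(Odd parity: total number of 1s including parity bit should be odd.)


Number of 1s in data: 3
Parity bit: 0

0


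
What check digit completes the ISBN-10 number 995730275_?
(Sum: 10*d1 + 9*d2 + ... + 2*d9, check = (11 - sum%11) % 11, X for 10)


Weighted sum: 317
317 mod 11 = 9

Check digit: 2


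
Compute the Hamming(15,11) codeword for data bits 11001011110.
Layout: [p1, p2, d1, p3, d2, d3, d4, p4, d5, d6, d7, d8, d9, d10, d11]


Parity bits: p1=1, p2=1, p3=0, p4=1

111010011011110


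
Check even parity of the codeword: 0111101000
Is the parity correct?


Number of 1s: 5

No, parity error (5 ones)


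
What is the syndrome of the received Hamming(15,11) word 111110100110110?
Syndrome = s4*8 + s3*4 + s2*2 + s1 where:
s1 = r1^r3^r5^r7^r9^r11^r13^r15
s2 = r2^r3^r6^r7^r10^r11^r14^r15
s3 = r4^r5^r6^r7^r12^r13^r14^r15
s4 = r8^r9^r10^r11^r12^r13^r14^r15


s1=0, s2=0, s3=1, s4=0

Syndrome = 4 (error at position 4)


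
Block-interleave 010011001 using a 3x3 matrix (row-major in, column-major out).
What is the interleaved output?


Matrix:
  010
  011
  001
Read columns: 000110011

000110011


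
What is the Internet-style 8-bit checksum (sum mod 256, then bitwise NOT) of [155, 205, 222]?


Sum = 582 mod 256 = 70
Complement = 185

185


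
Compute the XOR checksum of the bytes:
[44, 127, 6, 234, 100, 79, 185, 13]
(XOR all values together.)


XOR chain: 44 ^ 127 ^ 6 ^ 234 ^ 100 ^ 79 ^ 185 ^ 13 = 32

32


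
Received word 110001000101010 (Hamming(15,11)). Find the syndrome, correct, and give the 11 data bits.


Syndrome = 13: error at position 13

Data: 00100101110 (corrected bit 13)


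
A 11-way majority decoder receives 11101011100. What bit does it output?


Ones: 7 out of 11
Threshold: 6

1 (7/11 voted 1)


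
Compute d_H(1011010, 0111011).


XOR: 1100001
Count of 1s: 3

3


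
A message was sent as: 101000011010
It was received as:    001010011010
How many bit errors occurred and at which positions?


XOR: 100010000000

2 error(s) at position(s): 0, 4


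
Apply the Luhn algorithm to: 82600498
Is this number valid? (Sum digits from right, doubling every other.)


Luhn sum = 33
33 mod 10 = 3

Invalid (Luhn sum mod 10 = 3)


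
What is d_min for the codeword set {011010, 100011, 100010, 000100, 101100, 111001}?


Comparing all pairs, minimum distance: 1
Can detect 0 errors, correct 0 errors

1


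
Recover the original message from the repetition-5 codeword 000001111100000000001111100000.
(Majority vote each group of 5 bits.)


Groups: 00000, 11111, 00000, 00000, 11111, 00000
Majority votes: 010010

010010


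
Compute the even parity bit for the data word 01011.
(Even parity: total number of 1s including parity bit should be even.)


Number of 1s in data: 3
Parity bit: 1

1


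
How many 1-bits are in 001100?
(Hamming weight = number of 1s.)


Counting 1s in 001100

2


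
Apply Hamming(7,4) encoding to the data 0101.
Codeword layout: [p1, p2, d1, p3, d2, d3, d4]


Parity bits: p1=0, p2=1, p3=0

0100101


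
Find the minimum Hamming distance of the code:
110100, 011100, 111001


Comparing all pairs, minimum distance: 2
Can detect 1 errors, correct 0 errors

2


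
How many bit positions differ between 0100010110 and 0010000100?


XOR: 0110010010
Count of 1s: 4

4


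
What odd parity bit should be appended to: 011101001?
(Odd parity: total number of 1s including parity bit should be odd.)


Number of 1s in data: 5
Parity bit: 0

0


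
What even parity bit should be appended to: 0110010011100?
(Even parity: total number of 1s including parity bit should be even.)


Number of 1s in data: 6
Parity bit: 0

0


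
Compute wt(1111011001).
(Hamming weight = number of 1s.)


Counting 1s in 1111011001

7


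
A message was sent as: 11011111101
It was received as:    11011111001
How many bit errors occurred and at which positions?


XOR: 00000000100

1 error(s) at position(s): 8


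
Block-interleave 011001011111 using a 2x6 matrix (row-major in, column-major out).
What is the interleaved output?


Matrix:
  011001
  011111
Read columns: 001111010111

001111010111


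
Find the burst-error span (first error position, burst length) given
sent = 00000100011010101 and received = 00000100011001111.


XOR: 00000000000011010

Burst at position 12, length 4


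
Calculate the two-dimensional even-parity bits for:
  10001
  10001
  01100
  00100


Row parities: 0001
Column parities: 01000

Row P: 0001, Col P: 01000, Corner: 1


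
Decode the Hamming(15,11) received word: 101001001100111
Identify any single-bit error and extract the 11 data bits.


Syndrome = 11: error at position 11

Data: 10101110111 (corrected bit 11)


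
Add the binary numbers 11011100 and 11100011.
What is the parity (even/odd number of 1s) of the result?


11011100 = 220
11100011 = 227
Sum = 447 = 110111111
1s count = 8

even parity (8 ones in 110111111)


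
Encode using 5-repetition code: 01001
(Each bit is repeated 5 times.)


Each bit -> 5 copies

0000011111000000000011111


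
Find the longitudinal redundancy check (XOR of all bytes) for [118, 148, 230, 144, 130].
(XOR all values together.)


XOR chain: 118 ^ 148 ^ 230 ^ 144 ^ 130 = 22

22


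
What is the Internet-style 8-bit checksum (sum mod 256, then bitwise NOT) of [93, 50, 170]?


Sum = 313 mod 256 = 57
Complement = 198

198


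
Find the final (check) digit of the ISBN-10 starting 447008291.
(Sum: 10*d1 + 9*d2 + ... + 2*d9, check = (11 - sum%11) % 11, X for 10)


Weighted sum: 209
209 mod 11 = 0

Check digit: 0


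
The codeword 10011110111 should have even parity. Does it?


Number of 1s: 8

Yes, parity is correct (8 ones)


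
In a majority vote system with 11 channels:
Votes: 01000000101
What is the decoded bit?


Ones: 3 out of 11
Threshold: 6

0 (3/11 voted 1)


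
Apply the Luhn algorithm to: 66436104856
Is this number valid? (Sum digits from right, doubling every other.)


Luhn sum = 50
50 mod 10 = 0

Valid (Luhn sum mod 10 = 0)


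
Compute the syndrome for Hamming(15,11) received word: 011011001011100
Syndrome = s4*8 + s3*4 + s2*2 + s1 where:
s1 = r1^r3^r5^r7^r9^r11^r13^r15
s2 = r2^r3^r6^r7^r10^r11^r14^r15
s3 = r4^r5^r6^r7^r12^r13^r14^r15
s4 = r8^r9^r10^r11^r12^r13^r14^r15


s1=1, s2=0, s3=0, s4=0

Syndrome = 1 (error at position 1)


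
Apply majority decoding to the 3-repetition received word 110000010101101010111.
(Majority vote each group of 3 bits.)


Groups: 110, 000, 010, 101, 101, 010, 111
Majority votes: 1001101

1001101


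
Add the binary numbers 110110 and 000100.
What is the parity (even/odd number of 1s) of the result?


110110 = 54
000100 = 4
Sum = 58 = 111010
1s count = 4

even parity (4 ones in 111010)


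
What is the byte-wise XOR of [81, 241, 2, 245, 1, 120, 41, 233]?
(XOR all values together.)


XOR chain: 81 ^ 241 ^ 2 ^ 245 ^ 1 ^ 120 ^ 41 ^ 233 = 238

238


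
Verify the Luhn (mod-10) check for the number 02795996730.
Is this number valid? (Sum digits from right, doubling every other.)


Luhn sum = 59
59 mod 10 = 9

Invalid (Luhn sum mod 10 = 9)


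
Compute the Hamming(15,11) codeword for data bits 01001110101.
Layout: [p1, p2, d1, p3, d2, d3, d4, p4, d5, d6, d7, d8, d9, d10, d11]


Parity bits: p1=1, p2=1, p3=1, p4=1

110110011110101


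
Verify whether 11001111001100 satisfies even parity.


Number of 1s: 8

Yes, parity is correct (8 ones)


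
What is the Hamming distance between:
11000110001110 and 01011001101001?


XOR: 10011111100111
Count of 1s: 10

10


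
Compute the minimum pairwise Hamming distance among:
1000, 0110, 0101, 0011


Comparing all pairs, minimum distance: 2
Can detect 1 errors, correct 0 errors

2


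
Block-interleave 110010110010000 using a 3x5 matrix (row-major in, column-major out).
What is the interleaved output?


Matrix:
  11001
  01100
  10000
Read columns: 101110010000100

101110010000100


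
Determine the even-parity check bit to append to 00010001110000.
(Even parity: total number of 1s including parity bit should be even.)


Number of 1s in data: 4
Parity bit: 0

0


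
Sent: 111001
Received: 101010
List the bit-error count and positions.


XOR: 010011

3 error(s) at position(s): 1, 4, 5


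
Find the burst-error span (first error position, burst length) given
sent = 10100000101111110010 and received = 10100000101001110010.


XOR: 00000000000110000000

Burst at position 11, length 2


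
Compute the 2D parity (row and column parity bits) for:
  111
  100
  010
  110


Row parities: 1110
Column parities: 111

Row P: 1110, Col P: 111, Corner: 1


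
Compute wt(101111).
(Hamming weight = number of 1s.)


Counting 1s in 101111

5


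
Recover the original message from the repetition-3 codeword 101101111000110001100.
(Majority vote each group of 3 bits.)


Groups: 101, 101, 111, 000, 110, 001, 100
Majority votes: 1110100

1110100


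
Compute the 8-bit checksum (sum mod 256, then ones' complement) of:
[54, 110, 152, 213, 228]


Sum = 757 mod 256 = 245
Complement = 10

10


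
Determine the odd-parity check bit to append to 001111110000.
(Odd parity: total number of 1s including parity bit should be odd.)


Number of 1s in data: 6
Parity bit: 1

1


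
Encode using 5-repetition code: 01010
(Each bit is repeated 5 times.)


Each bit -> 5 copies

0000011111000001111100000


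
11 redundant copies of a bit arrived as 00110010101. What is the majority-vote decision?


Ones: 5 out of 11
Threshold: 6

0 (5/11 voted 1)


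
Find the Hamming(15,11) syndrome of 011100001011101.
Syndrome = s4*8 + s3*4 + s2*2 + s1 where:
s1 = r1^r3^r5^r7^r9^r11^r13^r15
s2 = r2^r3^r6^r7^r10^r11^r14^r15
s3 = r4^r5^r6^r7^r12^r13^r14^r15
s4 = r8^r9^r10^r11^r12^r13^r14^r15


s1=1, s2=0, s3=0, s4=1

Syndrome = 9 (error at position 9)


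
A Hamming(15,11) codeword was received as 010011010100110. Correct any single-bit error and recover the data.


Syndrome = 0: no error detected

Data: 01100100110 (no errors)


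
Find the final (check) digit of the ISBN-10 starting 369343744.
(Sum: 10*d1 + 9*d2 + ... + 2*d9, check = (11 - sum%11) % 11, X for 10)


Weighted sum: 264
264 mod 11 = 0

Check digit: 0


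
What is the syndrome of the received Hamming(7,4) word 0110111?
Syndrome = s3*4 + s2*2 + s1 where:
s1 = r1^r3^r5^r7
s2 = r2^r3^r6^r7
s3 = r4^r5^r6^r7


s1=1, s2=0, s3=1

Syndrome = 5 (error at position 5)


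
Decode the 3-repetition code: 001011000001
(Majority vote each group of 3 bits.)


Groups: 001, 011, 000, 001
Majority votes: 0100

0100


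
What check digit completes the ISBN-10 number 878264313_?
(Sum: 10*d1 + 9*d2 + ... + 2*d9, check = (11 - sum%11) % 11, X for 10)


Weighted sum: 298
298 mod 11 = 1

Check digit: X


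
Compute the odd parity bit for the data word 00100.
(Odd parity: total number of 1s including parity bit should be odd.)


Number of 1s in data: 1
Parity bit: 0

0


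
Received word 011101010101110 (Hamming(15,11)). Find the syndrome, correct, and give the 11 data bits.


Syndrome = 14: error at position 14

Data: 10100101100 (corrected bit 14)


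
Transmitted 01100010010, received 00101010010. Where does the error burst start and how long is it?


XOR: 01001000000

Burst at position 1, length 4


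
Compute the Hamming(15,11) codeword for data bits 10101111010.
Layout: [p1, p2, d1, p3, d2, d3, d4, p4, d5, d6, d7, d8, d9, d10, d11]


Parity bits: p1=1, p2=1, p3=1, p4=1

111101011111010


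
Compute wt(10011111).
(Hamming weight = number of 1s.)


Counting 1s in 10011111

6


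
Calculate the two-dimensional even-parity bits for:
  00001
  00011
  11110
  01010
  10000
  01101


Row parities: 100011
Column parities: 01011

Row P: 100011, Col P: 01011, Corner: 1


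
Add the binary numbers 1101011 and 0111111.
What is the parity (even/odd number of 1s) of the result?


1101011 = 107
0111111 = 63
Sum = 170 = 10101010
1s count = 4

even parity (4 ones in 10101010)


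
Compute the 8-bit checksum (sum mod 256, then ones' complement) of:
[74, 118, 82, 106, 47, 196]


Sum = 623 mod 256 = 111
Complement = 144

144


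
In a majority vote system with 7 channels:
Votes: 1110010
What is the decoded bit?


Ones: 4 out of 7
Threshold: 4

1 (4/7 voted 1)


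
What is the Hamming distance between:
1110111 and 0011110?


XOR: 1101001
Count of 1s: 4

4


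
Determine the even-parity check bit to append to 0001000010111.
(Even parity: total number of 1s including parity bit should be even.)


Number of 1s in data: 5
Parity bit: 1

1


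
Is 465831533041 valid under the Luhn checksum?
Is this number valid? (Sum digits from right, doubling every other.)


Luhn sum = 49
49 mod 10 = 9

Invalid (Luhn sum mod 10 = 9)


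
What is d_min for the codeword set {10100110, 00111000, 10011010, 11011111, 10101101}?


Comparing all pairs, minimum distance: 3
Can detect 2 errors, correct 1 errors

3


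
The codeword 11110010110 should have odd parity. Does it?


Number of 1s: 7

Yes, parity is correct (7 ones)


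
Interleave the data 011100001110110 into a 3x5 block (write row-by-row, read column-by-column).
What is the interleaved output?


Matrix:
  01110
  00011
  10110
Read columns: 001100101111010

001100101111010


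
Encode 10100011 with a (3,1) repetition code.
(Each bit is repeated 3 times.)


Each bit -> 3 copies

111000111000000000111111


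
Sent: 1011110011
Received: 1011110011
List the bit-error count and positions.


XOR: 0000000000

0 errors (received matches sent)


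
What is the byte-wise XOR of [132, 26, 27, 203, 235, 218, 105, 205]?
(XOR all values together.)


XOR chain: 132 ^ 26 ^ 27 ^ 203 ^ 235 ^ 218 ^ 105 ^ 205 = 219

219


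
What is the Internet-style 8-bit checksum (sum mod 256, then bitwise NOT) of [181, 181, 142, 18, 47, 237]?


Sum = 806 mod 256 = 38
Complement = 217

217


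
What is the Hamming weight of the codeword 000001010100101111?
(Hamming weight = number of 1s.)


Counting 1s in 000001010100101111

8


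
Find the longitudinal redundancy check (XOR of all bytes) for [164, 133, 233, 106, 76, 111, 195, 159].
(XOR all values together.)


XOR chain: 164 ^ 133 ^ 233 ^ 106 ^ 76 ^ 111 ^ 195 ^ 159 = 221

221


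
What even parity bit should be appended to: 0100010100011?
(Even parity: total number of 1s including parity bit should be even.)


Number of 1s in data: 5
Parity bit: 1

1


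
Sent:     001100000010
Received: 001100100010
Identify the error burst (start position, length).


XOR: 000000100000

Burst at position 6, length 1


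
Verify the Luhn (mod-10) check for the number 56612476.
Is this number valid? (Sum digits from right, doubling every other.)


Luhn sum = 30
30 mod 10 = 0

Valid (Luhn sum mod 10 = 0)


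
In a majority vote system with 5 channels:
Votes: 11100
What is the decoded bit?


Ones: 3 out of 5
Threshold: 3

1 (3/5 voted 1)


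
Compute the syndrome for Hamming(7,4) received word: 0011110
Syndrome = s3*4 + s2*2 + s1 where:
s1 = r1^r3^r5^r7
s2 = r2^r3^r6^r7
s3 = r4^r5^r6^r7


s1=0, s2=0, s3=1

Syndrome = 4 (error at position 4)


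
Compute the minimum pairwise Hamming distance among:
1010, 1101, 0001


Comparing all pairs, minimum distance: 2
Can detect 1 errors, correct 0 errors

2


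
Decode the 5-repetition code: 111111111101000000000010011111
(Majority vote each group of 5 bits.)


Groups: 11111, 11111, 01000, 00000, 00100, 11111
Majority votes: 110001

110001


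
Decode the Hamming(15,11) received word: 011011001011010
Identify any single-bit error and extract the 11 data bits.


Syndrome = 2: error at position 2

Data: 11101011010 (corrected bit 2)


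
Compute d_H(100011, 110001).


XOR: 010010
Count of 1s: 2

2


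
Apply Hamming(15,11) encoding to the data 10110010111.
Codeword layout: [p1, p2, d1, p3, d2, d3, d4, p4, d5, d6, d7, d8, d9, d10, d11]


Parity bits: p1=1, p2=0, p3=1, p4=0

101101100010111


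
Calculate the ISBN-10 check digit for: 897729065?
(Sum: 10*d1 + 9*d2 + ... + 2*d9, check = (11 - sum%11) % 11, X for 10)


Weighted sum: 351
351 mod 11 = 10

Check digit: 1


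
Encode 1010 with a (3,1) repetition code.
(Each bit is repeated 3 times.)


Each bit -> 3 copies

111000111000


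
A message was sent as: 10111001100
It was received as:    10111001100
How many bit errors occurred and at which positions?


XOR: 00000000000

0 errors (received matches sent)


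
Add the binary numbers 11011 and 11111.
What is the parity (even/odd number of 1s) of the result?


11011 = 27
11111 = 31
Sum = 58 = 111010
1s count = 4

even parity (4 ones in 111010)


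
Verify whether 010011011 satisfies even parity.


Number of 1s: 5

No, parity error (5 ones)


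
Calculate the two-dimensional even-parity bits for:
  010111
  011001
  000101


Row parities: 010
Column parities: 001011

Row P: 010, Col P: 001011, Corner: 1


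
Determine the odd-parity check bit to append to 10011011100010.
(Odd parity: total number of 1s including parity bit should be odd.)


Number of 1s in data: 7
Parity bit: 0

0


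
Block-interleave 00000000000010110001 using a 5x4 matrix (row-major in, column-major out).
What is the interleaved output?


Matrix:
  0000
  0000
  0000
  1011
  0001
Read columns: 00010000000001000011

00010000000001000011


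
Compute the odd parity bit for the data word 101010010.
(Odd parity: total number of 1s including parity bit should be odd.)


Number of 1s in data: 4
Parity bit: 1

1


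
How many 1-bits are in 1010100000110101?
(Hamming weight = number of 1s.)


Counting 1s in 1010100000110101

7


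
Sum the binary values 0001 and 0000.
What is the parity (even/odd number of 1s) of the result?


0001 = 1
0000 = 0
Sum = 1 = 1
1s count = 1

odd parity (1 ones in 1)


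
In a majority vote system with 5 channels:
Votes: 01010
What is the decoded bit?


Ones: 2 out of 5
Threshold: 3

0 (2/5 voted 1)


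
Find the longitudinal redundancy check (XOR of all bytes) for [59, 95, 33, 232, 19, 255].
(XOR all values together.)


XOR chain: 59 ^ 95 ^ 33 ^ 232 ^ 19 ^ 255 = 65

65


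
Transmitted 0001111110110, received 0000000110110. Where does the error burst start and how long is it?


XOR: 0001111000000

Burst at position 3, length 4


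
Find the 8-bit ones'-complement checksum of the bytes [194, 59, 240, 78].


Sum = 571 mod 256 = 59
Complement = 196

196


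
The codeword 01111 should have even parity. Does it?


Number of 1s: 4

Yes, parity is correct (4 ones)


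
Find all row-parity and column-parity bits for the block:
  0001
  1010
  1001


Row parities: 100
Column parities: 0010

Row P: 100, Col P: 0010, Corner: 1


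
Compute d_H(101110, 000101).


XOR: 101011
Count of 1s: 4

4


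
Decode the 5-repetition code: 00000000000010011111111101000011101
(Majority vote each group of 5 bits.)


Groups: 00000, 00000, 00100, 11111, 11110, 10000, 11101
Majority votes: 0001101

0001101


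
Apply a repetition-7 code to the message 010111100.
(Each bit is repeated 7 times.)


Each bit -> 7 copies

000000011111110000000111111111111111111111111111100000000000000


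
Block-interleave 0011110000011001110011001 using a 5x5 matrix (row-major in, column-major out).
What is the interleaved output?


Matrix:
  00111
  10000
  01100
  11100
  11001
Read columns: 0101100111101101000010001

0101100111101101000010001


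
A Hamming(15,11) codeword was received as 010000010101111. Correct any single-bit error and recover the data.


Syndrome = 0: no error detected

Data: 00000101111 (no errors)


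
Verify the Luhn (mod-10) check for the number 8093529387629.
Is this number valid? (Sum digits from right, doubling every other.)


Luhn sum = 79
79 mod 10 = 9

Invalid (Luhn sum mod 10 = 9)


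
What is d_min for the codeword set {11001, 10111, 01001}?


Comparing all pairs, minimum distance: 1
Can detect 0 errors, correct 0 errors

1


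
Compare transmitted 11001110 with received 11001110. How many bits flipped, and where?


XOR: 00000000

0 errors (received matches sent)


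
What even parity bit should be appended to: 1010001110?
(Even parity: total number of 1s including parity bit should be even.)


Number of 1s in data: 5
Parity bit: 1

1


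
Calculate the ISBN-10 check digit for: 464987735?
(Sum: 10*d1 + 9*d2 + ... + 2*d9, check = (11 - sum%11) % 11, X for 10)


Weighted sum: 319
319 mod 11 = 0

Check digit: 0


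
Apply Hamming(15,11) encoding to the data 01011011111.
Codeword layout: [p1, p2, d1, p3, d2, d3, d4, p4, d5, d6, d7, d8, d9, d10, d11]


Parity bits: p1=0, p2=0, p3=0, p4=0

000010101011111


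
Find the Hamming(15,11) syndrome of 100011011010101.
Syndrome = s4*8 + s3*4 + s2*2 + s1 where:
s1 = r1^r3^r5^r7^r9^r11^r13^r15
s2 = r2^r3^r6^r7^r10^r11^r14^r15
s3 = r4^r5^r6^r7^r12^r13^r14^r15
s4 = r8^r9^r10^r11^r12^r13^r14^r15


s1=0, s2=1, s3=0, s4=1

Syndrome = 10 (error at position 10)


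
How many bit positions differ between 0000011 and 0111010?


XOR: 0111001
Count of 1s: 4

4


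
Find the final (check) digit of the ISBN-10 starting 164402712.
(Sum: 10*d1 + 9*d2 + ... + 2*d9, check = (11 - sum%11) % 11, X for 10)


Weighted sum: 169
169 mod 11 = 4

Check digit: 7


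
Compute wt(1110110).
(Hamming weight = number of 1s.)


Counting 1s in 1110110

5


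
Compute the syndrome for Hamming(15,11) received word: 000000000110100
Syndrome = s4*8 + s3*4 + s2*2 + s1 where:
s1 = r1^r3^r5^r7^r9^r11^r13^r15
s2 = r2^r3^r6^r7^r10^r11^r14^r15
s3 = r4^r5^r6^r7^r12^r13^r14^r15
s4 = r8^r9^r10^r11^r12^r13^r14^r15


s1=0, s2=0, s3=1, s4=1

Syndrome = 12 (error at position 12)


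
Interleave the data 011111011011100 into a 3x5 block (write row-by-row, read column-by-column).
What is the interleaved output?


Matrix:
  01111
  10110
  11100
Read columns: 011101111110100

011101111110100


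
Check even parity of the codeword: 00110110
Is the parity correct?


Number of 1s: 4

Yes, parity is correct (4 ones)


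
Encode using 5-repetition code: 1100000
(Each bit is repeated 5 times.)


Each bit -> 5 copies

11111111110000000000000000000000000


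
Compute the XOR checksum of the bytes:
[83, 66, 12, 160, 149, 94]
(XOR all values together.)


XOR chain: 83 ^ 66 ^ 12 ^ 160 ^ 149 ^ 94 = 118

118


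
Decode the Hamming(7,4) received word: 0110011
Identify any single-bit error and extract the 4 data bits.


Syndrome = 0: no error detected

Data: 1011 (no errors)


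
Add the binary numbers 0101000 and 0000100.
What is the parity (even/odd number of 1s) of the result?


0101000 = 40
0000100 = 4
Sum = 44 = 101100
1s count = 3

odd parity (3 ones in 101100)


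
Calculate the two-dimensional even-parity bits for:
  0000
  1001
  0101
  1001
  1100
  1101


Row parities: 000001
Column parities: 0100

Row P: 000001, Col P: 0100, Corner: 1


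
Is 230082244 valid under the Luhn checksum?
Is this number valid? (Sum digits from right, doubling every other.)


Luhn sum = 34
34 mod 10 = 4

Invalid (Luhn sum mod 10 = 4)


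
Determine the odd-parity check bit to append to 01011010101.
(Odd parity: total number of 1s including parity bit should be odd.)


Number of 1s in data: 6
Parity bit: 1

1


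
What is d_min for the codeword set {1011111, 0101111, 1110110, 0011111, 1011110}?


Comparing all pairs, minimum distance: 1
Can detect 0 errors, correct 0 errors

1


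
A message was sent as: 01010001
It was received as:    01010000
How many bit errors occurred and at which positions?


XOR: 00000001

1 error(s) at position(s): 7


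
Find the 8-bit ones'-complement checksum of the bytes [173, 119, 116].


Sum = 408 mod 256 = 152
Complement = 103

103


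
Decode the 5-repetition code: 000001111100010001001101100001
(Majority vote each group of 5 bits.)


Groups: 00000, 11111, 00010, 00100, 11011, 00001
Majority votes: 010010

010010


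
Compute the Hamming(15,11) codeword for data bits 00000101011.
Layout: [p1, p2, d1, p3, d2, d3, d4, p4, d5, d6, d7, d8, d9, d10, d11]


Parity bits: p1=1, p2=1, p3=1, p4=0

110100000101011


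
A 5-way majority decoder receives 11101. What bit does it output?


Ones: 4 out of 5
Threshold: 3

1 (4/5 voted 1)


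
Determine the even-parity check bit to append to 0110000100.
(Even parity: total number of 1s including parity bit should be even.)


Number of 1s in data: 3
Parity bit: 1

1


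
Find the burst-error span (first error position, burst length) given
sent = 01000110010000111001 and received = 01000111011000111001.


XOR: 00000001001000000000

Burst at position 7, length 4


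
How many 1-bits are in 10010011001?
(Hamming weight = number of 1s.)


Counting 1s in 10010011001

5


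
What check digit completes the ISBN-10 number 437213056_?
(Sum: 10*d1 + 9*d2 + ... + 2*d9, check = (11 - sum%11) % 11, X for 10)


Weighted sum: 185
185 mod 11 = 9

Check digit: 2


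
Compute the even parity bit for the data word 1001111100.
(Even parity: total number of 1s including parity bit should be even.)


Number of 1s in data: 6
Parity bit: 0

0


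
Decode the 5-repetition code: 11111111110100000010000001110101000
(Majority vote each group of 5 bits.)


Groups: 11111, 11111, 01000, 00010, 00000, 11101, 01000
Majority votes: 1100010

1100010


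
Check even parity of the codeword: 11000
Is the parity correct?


Number of 1s: 2

Yes, parity is correct (2 ones)


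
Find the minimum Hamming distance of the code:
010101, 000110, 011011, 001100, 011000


Comparing all pairs, minimum distance: 2
Can detect 1 errors, correct 0 errors

2


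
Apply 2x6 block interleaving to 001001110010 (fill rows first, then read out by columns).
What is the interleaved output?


Matrix:
  001001
  110010
Read columns: 010110000110

010110000110


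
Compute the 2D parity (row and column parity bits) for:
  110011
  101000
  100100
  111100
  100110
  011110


Row parities: 000010
Column parities: 111011

Row P: 000010, Col P: 111011, Corner: 1


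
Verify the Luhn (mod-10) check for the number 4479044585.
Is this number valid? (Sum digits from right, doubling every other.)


Luhn sum = 55
55 mod 10 = 5

Invalid (Luhn sum mod 10 = 5)


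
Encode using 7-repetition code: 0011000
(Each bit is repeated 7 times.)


Each bit -> 7 copies

0000000000000011111111111111000000000000000000000


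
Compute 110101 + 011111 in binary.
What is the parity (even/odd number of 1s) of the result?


110101 = 53
011111 = 31
Sum = 84 = 1010100
1s count = 3

odd parity (3 ones in 1010100)


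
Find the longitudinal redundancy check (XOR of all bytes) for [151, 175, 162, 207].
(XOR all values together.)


XOR chain: 151 ^ 175 ^ 162 ^ 207 = 85

85


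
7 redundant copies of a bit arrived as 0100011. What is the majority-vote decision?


Ones: 3 out of 7
Threshold: 4

0 (3/7 voted 1)


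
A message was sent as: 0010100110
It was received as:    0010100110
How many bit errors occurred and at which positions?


XOR: 0000000000

0 errors (received matches sent)


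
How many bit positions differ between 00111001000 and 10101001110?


XOR: 10010000110
Count of 1s: 4

4


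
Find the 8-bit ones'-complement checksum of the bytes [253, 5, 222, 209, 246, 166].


Sum = 1101 mod 256 = 77
Complement = 178

178


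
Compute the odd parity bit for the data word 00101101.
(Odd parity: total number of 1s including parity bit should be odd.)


Number of 1s in data: 4
Parity bit: 1

1


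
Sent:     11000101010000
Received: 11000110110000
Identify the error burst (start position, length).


XOR: 00000011100000

Burst at position 6, length 3


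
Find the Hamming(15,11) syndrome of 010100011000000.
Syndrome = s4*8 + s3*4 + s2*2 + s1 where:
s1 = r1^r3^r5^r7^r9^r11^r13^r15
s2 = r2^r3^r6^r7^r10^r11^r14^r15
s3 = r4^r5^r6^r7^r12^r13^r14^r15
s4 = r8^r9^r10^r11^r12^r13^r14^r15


s1=1, s2=1, s3=1, s4=0

Syndrome = 7 (error at position 7)


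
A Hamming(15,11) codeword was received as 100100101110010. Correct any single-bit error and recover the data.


Syndrome = 4: error at position 4

Data: 00011110010 (corrected bit 4)


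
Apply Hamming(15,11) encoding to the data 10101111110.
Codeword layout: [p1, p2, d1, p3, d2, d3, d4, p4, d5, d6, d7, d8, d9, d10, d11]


Parity bits: p1=0, p2=1, p3=0, p4=0

011001001111110


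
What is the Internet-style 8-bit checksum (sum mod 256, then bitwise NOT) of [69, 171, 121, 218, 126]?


Sum = 705 mod 256 = 193
Complement = 62

62


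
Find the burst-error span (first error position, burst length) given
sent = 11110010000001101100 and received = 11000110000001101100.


XOR: 00110100000000000000

Burst at position 2, length 4


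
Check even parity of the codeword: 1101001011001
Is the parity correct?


Number of 1s: 7

No, parity error (7 ones)


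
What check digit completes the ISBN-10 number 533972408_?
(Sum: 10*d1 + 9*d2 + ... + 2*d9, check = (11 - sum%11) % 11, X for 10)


Weighted sum: 248
248 mod 11 = 6

Check digit: 5


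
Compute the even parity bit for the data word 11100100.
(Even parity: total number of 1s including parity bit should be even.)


Number of 1s in data: 4
Parity bit: 0

0


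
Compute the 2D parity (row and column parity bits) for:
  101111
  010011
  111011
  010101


Row parities: 1111
Column parities: 010010

Row P: 1111, Col P: 010010, Corner: 0


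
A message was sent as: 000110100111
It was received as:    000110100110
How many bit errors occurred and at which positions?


XOR: 000000000001

1 error(s) at position(s): 11


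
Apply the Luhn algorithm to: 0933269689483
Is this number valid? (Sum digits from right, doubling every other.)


Luhn sum = 66
66 mod 10 = 6

Invalid (Luhn sum mod 10 = 6)


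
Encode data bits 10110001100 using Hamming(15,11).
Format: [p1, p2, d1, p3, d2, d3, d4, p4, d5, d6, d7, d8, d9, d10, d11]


Parity bits: p1=1, p2=1, p3=0, p4=0

111001100001100


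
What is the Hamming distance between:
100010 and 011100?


XOR: 111110
Count of 1s: 5

5


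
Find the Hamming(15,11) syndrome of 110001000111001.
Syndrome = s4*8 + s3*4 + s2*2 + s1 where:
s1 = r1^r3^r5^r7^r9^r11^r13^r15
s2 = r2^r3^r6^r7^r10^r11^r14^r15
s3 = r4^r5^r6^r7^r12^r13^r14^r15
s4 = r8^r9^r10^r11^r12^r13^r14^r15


s1=1, s2=1, s3=1, s4=0

Syndrome = 7 (error at position 7)


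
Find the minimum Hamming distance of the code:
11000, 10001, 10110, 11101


Comparing all pairs, minimum distance: 2
Can detect 1 errors, correct 0 errors

2


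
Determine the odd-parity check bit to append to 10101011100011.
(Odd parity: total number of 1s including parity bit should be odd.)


Number of 1s in data: 8
Parity bit: 1

1


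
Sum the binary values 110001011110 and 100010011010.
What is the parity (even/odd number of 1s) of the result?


110001011110 = 3166
100010011010 = 2202
Sum = 5368 = 1010011111000
1s count = 7

odd parity (7 ones in 1010011111000)


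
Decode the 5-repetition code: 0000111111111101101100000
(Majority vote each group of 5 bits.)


Groups: 00001, 11111, 11110, 11011, 00000
Majority votes: 01110

01110


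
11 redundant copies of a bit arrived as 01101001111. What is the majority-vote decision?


Ones: 7 out of 11
Threshold: 6

1 (7/11 voted 1)


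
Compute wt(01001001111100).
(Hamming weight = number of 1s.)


Counting 1s in 01001001111100

7


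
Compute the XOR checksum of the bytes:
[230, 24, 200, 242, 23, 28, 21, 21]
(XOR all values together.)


XOR chain: 230 ^ 24 ^ 200 ^ 242 ^ 23 ^ 28 ^ 21 ^ 21 = 207

207


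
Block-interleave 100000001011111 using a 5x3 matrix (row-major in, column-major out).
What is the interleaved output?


Matrix:
  100
  000
  001
  011
  111
Read columns: 100010001100111

100010001100111


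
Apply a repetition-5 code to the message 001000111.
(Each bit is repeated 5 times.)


Each bit -> 5 copies

000000000011111000000000000000111111111111111


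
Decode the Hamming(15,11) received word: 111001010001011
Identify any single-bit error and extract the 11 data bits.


Syndrome = 3: error at position 3

Data: 00100001011 (corrected bit 3)


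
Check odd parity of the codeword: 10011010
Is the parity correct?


Number of 1s: 4

No, parity error (4 ones)


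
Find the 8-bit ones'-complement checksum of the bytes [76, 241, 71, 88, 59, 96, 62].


Sum = 693 mod 256 = 181
Complement = 74

74


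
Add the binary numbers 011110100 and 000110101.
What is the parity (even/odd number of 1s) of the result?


011110100 = 244
000110101 = 53
Sum = 297 = 100101001
1s count = 4

even parity (4 ones in 100101001)
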